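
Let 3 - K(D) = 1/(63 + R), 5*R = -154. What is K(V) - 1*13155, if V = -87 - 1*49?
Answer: -2117477/161 ≈ -13152.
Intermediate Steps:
R = -154/5 (R = (⅕)*(-154) = -154/5 ≈ -30.800)
V = -136 (V = -87 - 49 = -136)
K(D) = 478/161 (K(D) = 3 - 1/(63 - 154/5) = 3 - 1/161/5 = 3 - 1*5/161 = 3 - 5/161 = 478/161)
K(V) - 1*13155 = 478/161 - 1*13155 = 478/161 - 13155 = -2117477/161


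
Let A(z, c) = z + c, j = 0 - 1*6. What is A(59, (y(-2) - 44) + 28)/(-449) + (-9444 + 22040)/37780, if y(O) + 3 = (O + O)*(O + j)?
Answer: 733861/4240805 ≈ 0.17305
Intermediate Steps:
j = -6 (j = 0 - 6 = -6)
y(O) = -3 + 2*O*(-6 + O) (y(O) = -3 + (O + O)*(O - 6) = -3 + (2*O)*(-6 + O) = -3 + 2*O*(-6 + O))
A(z, c) = c + z
A(59, (y(-2) - 44) + 28)/(-449) + (-9444 + 22040)/37780 = ((((-3 - 12*(-2) + 2*(-2)²) - 44) + 28) + 59)/(-449) + (-9444 + 22040)/37780 = ((((-3 + 24 + 2*4) - 44) + 28) + 59)*(-1/449) + 12596*(1/37780) = ((((-3 + 24 + 8) - 44) + 28) + 59)*(-1/449) + 3149/9445 = (((29 - 44) + 28) + 59)*(-1/449) + 3149/9445 = ((-15 + 28) + 59)*(-1/449) + 3149/9445 = (13 + 59)*(-1/449) + 3149/9445 = 72*(-1/449) + 3149/9445 = -72/449 + 3149/9445 = 733861/4240805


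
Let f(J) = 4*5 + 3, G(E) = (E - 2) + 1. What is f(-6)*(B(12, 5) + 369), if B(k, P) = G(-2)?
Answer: 8418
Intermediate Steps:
G(E) = -1 + E (G(E) = (-2 + E) + 1 = -1 + E)
B(k, P) = -3 (B(k, P) = -1 - 2 = -3)
f(J) = 23 (f(J) = 20 + 3 = 23)
f(-6)*(B(12, 5) + 369) = 23*(-3 + 369) = 23*366 = 8418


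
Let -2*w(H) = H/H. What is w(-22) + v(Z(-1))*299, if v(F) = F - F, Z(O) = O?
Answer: -½ ≈ -0.50000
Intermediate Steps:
v(F) = 0
w(H) = -½ (w(H) = -H/(2*H) = -½*1 = -½)
w(-22) + v(Z(-1))*299 = -½ + 0*299 = -½ + 0 = -½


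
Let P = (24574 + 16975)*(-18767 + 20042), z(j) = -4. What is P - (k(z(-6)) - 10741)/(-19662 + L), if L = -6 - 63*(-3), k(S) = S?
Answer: 1031899527280/19479 ≈ 5.2975e+7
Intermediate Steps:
P = 52974975 (P = 41549*1275 = 52974975)
L = 183 (L = -6 + 189 = 183)
P - (k(z(-6)) - 10741)/(-19662 + L) = 52974975 - (-4 - 10741)/(-19662 + 183) = 52974975 - (-10745)/(-19479) = 52974975 - (-10745)*(-1)/19479 = 52974975 - 1*10745/19479 = 52974975 - 10745/19479 = 1031899527280/19479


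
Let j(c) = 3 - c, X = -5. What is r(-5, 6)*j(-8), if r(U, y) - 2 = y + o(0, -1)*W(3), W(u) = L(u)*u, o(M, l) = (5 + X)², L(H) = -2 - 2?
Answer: 88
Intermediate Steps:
L(H) = -4
o(M, l) = 0 (o(M, l) = (5 - 5)² = 0² = 0)
W(u) = -4*u
r(U, y) = 2 + y (r(U, y) = 2 + (y + 0*(-4*3)) = 2 + (y + 0*(-12)) = 2 + (y + 0) = 2 + y)
r(-5, 6)*j(-8) = (2 + 6)*(3 - 1*(-8)) = 8*(3 + 8) = 8*11 = 88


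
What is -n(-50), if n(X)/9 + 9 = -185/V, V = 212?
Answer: 18837/212 ≈ 88.854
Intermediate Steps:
n(X) = -18837/212 (n(X) = -81 + 9*(-185/212) = -81 - 1665/212 = -18837/212)
-n(-50) = -1*(-18837/212) = 18837/212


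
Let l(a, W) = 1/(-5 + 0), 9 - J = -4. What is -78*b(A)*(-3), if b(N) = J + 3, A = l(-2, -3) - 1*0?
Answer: 3744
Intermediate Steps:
J = 13 (J = 9 - 1*(-4) = 9 + 4 = 13)
l(a, W) = -1/5 (l(a, W) = 1/(-5) = -1/5)
A = -1/5 (A = -1/5 - 1*0 = -1/5 + 0 = -1/5 ≈ -0.20000)
b(N) = 16 (b(N) = 13 + 3 = 16)
-78*b(A)*(-3) = -78*16*(-3) = -1248*(-3) = 3744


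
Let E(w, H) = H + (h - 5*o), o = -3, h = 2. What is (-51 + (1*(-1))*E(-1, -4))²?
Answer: 4096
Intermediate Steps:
E(w, H) = 17 + H (E(w, H) = H + (2 - 5*(-3)) = H + (2 + 15) = H + 17 = 17 + H)
(-51 + (1*(-1))*E(-1, -4))² = (-51 + (1*(-1))*(17 - 4))² = (-51 - 1*13)² = (-51 - 13)² = (-64)² = 4096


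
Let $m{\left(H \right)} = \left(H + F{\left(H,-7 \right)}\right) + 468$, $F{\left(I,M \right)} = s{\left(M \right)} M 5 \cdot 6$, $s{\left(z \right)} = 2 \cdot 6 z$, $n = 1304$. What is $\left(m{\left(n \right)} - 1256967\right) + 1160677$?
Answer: $-76878$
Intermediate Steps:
$s{\left(z \right)} = 12 z$
$F{\left(I,M \right)} = 360 M^{2}$ ($F{\left(I,M \right)} = 12 M M 5 \cdot 6 = 12 M 5 M 6 = 12 M 30 M = 360 M^{2}$)
$m{\left(H \right)} = 18108 + H$ ($m{\left(H \right)} = \left(H + 360 \left(-7\right)^{2}\right) + 468 = \left(H + 360 \cdot 49\right) + 468 = \left(H + 17640\right) + 468 = \left(17640 + H\right) + 468 = 18108 + H$)
$\left(m{\left(n \right)} - 1256967\right) + 1160677 = \left(\left(18108 + 1304\right) - 1256967\right) + 1160677 = \left(19412 - 1256967\right) + 1160677 = -1237555 + 1160677 = -76878$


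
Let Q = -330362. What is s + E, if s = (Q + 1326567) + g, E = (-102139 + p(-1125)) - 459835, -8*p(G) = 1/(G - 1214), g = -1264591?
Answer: -15537696319/18712 ≈ -8.3036e+5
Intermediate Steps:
p(G) = -1/(8*(-1214 + G)) (p(G) = -1/(8*(G - 1214)) = -1/(8*(-1214 + G)))
E = -10515657487/18712 (E = (-102139 - 1/(-9712 + 8*(-1125))) - 459835 = (-102139 - 1/(-9712 - 9000)) - 459835 = (-102139 - 1/(-18712)) - 459835 = (-102139 - 1*(-1/18712)) - 459835 = (-102139 + 1/18712) - 459835 = -1911224967/18712 - 459835 = -10515657487/18712 ≈ -5.6197e+5)
s = -268386 (s = (-330362 + 1326567) - 1264591 = 996205 - 1264591 = -268386)
s + E = -268386 - 10515657487/18712 = -15537696319/18712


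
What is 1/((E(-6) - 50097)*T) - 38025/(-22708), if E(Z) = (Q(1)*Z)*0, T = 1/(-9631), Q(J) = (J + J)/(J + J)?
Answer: 2123639173/1137602676 ≈ 1.8668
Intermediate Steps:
Q(J) = 1 (Q(J) = (2*J)/((2*J)) = (2*J)*(1/(2*J)) = 1)
T = -1/9631 ≈ -0.00010383
E(Z) = 0 (E(Z) = (1*Z)*0 = Z*0 = 0)
1/((E(-6) - 50097)*T) - 38025/(-22708) = 1/((0 - 50097)*(-1/9631)) - 38025/(-22708) = -9631/(-50097) - 38025*(-1/22708) = -1/50097*(-9631) + 38025/22708 = 9631/50097 + 38025/22708 = 2123639173/1137602676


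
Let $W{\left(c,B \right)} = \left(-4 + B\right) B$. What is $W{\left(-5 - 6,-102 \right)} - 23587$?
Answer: $-12775$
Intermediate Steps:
$W{\left(c,B \right)} = B \left(-4 + B\right)$
$W{\left(-5 - 6,-102 \right)} - 23587 = - 102 \left(-4 - 102\right) - 23587 = \left(-102\right) \left(-106\right) - 23587 = 10812 - 23587 = -12775$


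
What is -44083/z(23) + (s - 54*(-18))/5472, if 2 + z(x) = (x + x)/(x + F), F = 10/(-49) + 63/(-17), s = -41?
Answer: -100944973111/938016 ≈ -1.0762e+5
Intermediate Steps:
F = -3257/833 (F = 10*(-1/49) + 63*(-1/17) = -10/49 - 63/17 = -3257/833 ≈ -3.9100)
z(x) = -2 + 2*x/(-3257/833 + x) (z(x) = -2 + (x + x)/(x - 3257/833) = -2 + (2*x)/(-3257/833 + x) = -2 + 2*x/(-3257/833 + x))
-44083/z(23) + (s - 54*(-18))/5472 = -44083/(6514/(-3257 + 833*23)) + (-41 - 54*(-18))/5472 = -44083/(6514/(-3257 + 19159)) + (-41 + 972)*(1/5472) = -44083/(6514/15902) + 931*(1/5472) = -44083/(6514*(1/15902)) + 49/288 = -44083/3257/7951 + 49/288 = -44083*7951/3257 + 49/288 = -350503933/3257 + 49/288 = -100944973111/938016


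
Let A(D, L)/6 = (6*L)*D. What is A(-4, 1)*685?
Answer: -98640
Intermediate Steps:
A(D, L) = 36*D*L (A(D, L) = 6*((6*L)*D) = 6*(6*D*L) = 36*D*L)
A(-4, 1)*685 = (36*(-4)*1)*685 = -144*685 = -98640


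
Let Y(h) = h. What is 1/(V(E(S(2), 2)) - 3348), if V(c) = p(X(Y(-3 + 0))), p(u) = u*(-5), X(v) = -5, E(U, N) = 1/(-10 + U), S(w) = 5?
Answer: -1/3323 ≈ -0.00030093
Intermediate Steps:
p(u) = -5*u
V(c) = 25 (V(c) = -5*(-5) = 25)
1/(V(E(S(2), 2)) - 3348) = 1/(25 - 3348) = 1/(-3323) = -1/3323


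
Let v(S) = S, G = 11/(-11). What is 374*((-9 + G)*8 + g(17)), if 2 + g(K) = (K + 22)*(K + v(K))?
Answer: 465256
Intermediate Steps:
G = -1 (G = 11*(-1/11) = -1)
g(K) = -2 + 2*K*(22 + K) (g(K) = -2 + (K + 22)*(K + K) = -2 + (22 + K)*(2*K) = -2 + 2*K*(22 + K))
374*((-9 + G)*8 + g(17)) = 374*((-9 - 1)*8 + (-2 + 2*17**2 + 44*17)) = 374*(-10*8 + (-2 + 2*289 + 748)) = 374*(-80 + (-2 + 578 + 748)) = 374*(-80 + 1324) = 374*1244 = 465256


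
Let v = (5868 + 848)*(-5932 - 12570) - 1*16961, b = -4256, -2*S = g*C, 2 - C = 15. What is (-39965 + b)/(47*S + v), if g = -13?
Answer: 88442/248560729 ≈ 0.00035582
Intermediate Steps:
C = -13 (C = 2 - 1*15 = 2 - 15 = -13)
S = -169/2 (S = -(-13)*(-13)/2 = -½*169 = -169/2 ≈ -84.500)
v = -124276393 (v = 6716*(-18502) - 16961 = -124259432 - 16961 = -124276393)
(-39965 + b)/(47*S + v) = (-39965 - 4256)/(47*(-169/2) - 124276393) = -44221/(-7943/2 - 124276393) = -44221/(-248560729/2) = -44221*(-2/248560729) = 88442/248560729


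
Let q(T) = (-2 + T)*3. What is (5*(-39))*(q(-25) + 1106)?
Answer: -199875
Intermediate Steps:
q(T) = -6 + 3*T
(5*(-39))*(q(-25) + 1106) = (5*(-39))*((-6 + 3*(-25)) + 1106) = -195*((-6 - 75) + 1106) = -195*(-81 + 1106) = -195*1025 = -199875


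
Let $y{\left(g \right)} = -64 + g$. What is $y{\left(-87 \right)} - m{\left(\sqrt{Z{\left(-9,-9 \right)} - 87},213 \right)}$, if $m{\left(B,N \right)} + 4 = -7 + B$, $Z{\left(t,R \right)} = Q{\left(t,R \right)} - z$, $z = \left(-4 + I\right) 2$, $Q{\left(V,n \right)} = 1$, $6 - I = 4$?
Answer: $-140 - i \sqrt{82} \approx -140.0 - 9.0554 i$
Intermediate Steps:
$I = 2$ ($I = 6 - 4 = 2$)
$z = -4$ ($z = \left(-4 + 2\right) 2 = \left(-2\right) 2 = -4$)
$Z{\left(t,R \right)} = 5$ ($Z{\left(t,R \right)} = 1 - -4 = 1 + 4 = 5$)
$m{\left(B,N \right)} = -11 + B$ ($m{\left(B,N \right)} = -4 + \left(-7 + B\right) = -11 + B$)
$y{\left(-87 \right)} - m{\left(\sqrt{Z{\left(-9,-9 \right)} - 87},213 \right)} = \left(-64 - 87\right) - \left(-11 + \sqrt{5 - 87}\right) = -151 - \left(-11 + \sqrt{-82}\right) = -151 - \left(-11 + i \sqrt{82}\right) = -151 + \left(11 - i \sqrt{82}\right) = -140 - i \sqrt{82}$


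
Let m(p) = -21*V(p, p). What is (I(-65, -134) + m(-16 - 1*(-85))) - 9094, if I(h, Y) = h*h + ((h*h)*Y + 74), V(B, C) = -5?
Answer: -570840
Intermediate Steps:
I(h, Y) = 74 + h² + Y*h² (I(h, Y) = h² + (h²*Y + 74) = h² + (Y*h² + 74) = h² + (74 + Y*h²) = 74 + h² + Y*h²)
m(p) = 105 (m(p) = -21*(-5) = 105)
(I(-65, -134) + m(-16 - 1*(-85))) - 9094 = ((74 + (-65)² - 134*(-65)²) + 105) - 9094 = ((74 + 4225 - 134*4225) + 105) - 9094 = ((74 + 4225 - 566150) + 105) - 9094 = (-561851 + 105) - 9094 = -561746 - 9094 = -570840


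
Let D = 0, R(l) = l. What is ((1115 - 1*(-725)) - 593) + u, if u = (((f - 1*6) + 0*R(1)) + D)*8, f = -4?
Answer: 1167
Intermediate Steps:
u = -80 (u = (((-4 - 1*6) + 0*1) + 0)*8 = (((-4 - 6) + 0) + 0)*8 = ((-10 + 0) + 0)*8 = (-10 + 0)*8 = -10*8 = -80)
((1115 - 1*(-725)) - 593) + u = ((1115 - 1*(-725)) - 593) - 80 = ((1115 + 725) - 593) - 80 = (1840 - 593) - 80 = 1247 - 80 = 1167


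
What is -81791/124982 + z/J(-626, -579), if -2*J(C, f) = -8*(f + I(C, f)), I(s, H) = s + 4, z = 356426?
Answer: -5617469787/75051691 ≈ -74.848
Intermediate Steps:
I(s, H) = 4 + s
J(C, f) = 16 + 4*C + 4*f (J(C, f) = -(-4)*(f + (4 + C)) = -(-4)*(4 + C + f) = -(-32 - 8*C - 8*f)/2 = 16 + 4*C + 4*f)
-81791/124982 + z/J(-626, -579) = -81791/124982 + 356426/(16 + 4*(-626) + 4*(-579)) = -81791*1/124982 + 356426/(16 - 2504 - 2316) = -81791/124982 + 356426/(-4804) = -81791/124982 + 356426*(-1/4804) = -81791/124982 - 178213/2402 = -5617469787/75051691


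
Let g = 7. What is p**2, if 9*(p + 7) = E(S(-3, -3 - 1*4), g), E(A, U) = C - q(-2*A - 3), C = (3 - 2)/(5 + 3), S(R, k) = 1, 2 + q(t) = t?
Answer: 22201/576 ≈ 38.543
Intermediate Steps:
q(t) = -2 + t
C = 1/8 ≈ 0.12500
E(A, U) = 41/8 + 2*A (E(A, U) = 1/8 - (-2 + (-2*A - 3)) = 1/8 - (-2 + (-3 - 2*A)) = 1/8 - (-5 - 2*A) = 1/8 + (5 + 2*A) = 41/8 + 2*A)
p = -149/24 (p = -7 + (41/8 + 2*1)/9 = -7 + (41/8 + 2)/9 = -7 + (1/9)*(57/8) = -7 + 19/24 = -149/24 ≈ -6.2083)
p**2 = (-149/24)**2 = 22201/576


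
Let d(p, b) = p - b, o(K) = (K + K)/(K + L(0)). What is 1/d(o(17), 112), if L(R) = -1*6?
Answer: -11/1198 ≈ -0.0091820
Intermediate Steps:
L(R) = -6
o(K) = 2*K/(-6 + K) (o(K) = (K + K)/(K - 6) = (2*K)/(-6 + K) = 2*K/(-6 + K))
1/d(o(17), 112) = 1/(2*17/(-6 + 17) - 1*112) = 1/(2*17/11 - 112) = 1/(2*17*(1/11) - 112) = 1/(34/11 - 112) = 1/(-1198/11) = -11/1198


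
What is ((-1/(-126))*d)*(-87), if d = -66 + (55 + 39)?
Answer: -58/3 ≈ -19.333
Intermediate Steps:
d = 28 (d = -66 + 94 = 28)
((-1/(-126))*d)*(-87) = (-1/(-126)*28)*(-87) = (-1*(-1/126)*28)*(-87) = ((1/126)*28)*(-87) = (2/9)*(-87) = -58/3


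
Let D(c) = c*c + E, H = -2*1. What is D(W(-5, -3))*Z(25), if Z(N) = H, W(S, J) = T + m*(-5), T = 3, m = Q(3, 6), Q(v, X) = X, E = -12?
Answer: -1434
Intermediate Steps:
m = 6
H = -2
W(S, J) = -27 (W(S, J) = 3 + 6*(-5) = 3 - 30 = -27)
Z(N) = -2
D(c) = -12 + c**2 (D(c) = c*c - 12 = c**2 - 12 = -12 + c**2)
D(W(-5, -3))*Z(25) = (-12 + (-27)**2)*(-2) = (-12 + 729)*(-2) = 717*(-2) = -1434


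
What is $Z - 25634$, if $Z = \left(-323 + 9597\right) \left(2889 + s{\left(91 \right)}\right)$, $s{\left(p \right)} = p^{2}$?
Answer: $103564946$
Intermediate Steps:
$Z = 103590580$ ($Z = \left(-323 + 9597\right) \left(2889 + 91^{2}\right) = 9274 \left(2889 + 8281\right) = 9274 \cdot 11170 = 103590580$)
$Z - 25634 = 103590580 - 25634 = 103564946$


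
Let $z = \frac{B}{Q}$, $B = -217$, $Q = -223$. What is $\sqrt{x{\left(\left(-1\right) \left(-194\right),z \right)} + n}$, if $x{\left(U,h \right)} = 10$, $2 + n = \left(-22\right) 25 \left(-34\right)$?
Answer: $2 \sqrt{4677} \approx 136.78$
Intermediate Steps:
$z = \frac{217}{223}$ ($z = - \frac{217}{-223} = \left(-217\right) \left(- \frac{1}{223}\right) = \frac{217}{223} \approx 0.97309$)
$n = 18698$ ($n = -2 + \left(-22\right) 25 \left(-34\right) = -2 - -18700 = -2 + 18700 = 18698$)
$\sqrt{x{\left(\left(-1\right) \left(-194\right),z \right)} + n} = \sqrt{10 + 18698} = \sqrt{18708} = 2 \sqrt{4677}$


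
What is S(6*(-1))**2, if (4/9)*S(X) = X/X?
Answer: 81/16 ≈ 5.0625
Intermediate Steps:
S(X) = 9/4 (S(X) = 9*(X/X)/4 = (9/4)*1 = 9/4)
S(6*(-1))**2 = (9/4)**2 = 81/16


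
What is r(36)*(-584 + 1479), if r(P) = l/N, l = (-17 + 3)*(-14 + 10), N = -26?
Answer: -25060/13 ≈ -1927.7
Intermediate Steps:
l = 56 (l = -14*(-4) = 56)
r(P) = -28/13 (r(P) = 56/(-26) = 56*(-1/26) = -28/13)
r(36)*(-584 + 1479) = -28*(-584 + 1479)/13 = -28/13*895 = -25060/13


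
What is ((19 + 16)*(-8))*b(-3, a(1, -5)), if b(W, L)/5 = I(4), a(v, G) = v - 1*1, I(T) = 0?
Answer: 0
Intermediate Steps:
a(v, G) = -1 + v (a(v, G) = v - 1 = -1 + v)
b(W, L) = 0 (b(W, L) = 5*0 = 0)
((19 + 16)*(-8))*b(-3, a(1, -5)) = ((19 + 16)*(-8))*0 = (35*(-8))*0 = -280*0 = 0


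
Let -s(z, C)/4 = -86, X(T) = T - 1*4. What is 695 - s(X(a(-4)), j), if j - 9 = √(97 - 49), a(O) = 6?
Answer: 351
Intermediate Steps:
X(T) = -4 + T (X(T) = T - 4 = -4 + T)
j = 9 + 4*√3 (j = 9 + √(97 - 49) = 9 + √48 = 9 + 4*√3 ≈ 15.928)
s(z, C) = 344 (s(z, C) = -4*(-86) = 344)
695 - s(X(a(-4)), j) = 695 - 1*344 = 695 - 344 = 351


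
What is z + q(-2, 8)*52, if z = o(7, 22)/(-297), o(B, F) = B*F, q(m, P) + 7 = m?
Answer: -12650/27 ≈ -468.52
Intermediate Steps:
q(m, P) = -7 + m
z = -14/27 (z = (7*22)/(-297) = 154*(-1/297) = -14/27 ≈ -0.51852)
z + q(-2, 8)*52 = -14/27 + (-7 - 2)*52 = -14/27 - 9*52 = -14/27 - 468 = -12650/27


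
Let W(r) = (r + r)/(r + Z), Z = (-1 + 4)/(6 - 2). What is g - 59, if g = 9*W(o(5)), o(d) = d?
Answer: -997/23 ≈ -43.348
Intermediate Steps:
Z = ¾ (Z = 3/4 = 3*(¼) = ¾ ≈ 0.75000)
W(r) = 2*r/(¾ + r) (W(r) = (r + r)/(r + ¾) = (2*r)/(¾ + r) = 2*r/(¾ + r))
g = 360/23 (g = 9*(8*5/(3 + 4*5)) = 9*(8*5/(3 + 20)) = 9*(8*5/23) = 9*(8*5*(1/23)) = 9*(40/23) = 360/23 ≈ 15.652)
g - 59 = 360/23 - 59 = -997/23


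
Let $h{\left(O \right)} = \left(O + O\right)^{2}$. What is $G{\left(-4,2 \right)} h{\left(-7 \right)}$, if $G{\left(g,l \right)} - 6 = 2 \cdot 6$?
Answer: $3528$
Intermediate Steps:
$h{\left(O \right)} = 4 O^{2}$ ($h{\left(O \right)} = \left(2 O\right)^{2} = 4 O^{2}$)
$G{\left(g,l \right)} = 18$ ($G{\left(g,l \right)} = 6 + 2 \cdot 6 = 6 + 12 = 18$)
$G{\left(-4,2 \right)} h{\left(-7 \right)} = 18 \cdot 4 \left(-7\right)^{2} = 18 \cdot 4 \cdot 49 = 18 \cdot 196 = 3528$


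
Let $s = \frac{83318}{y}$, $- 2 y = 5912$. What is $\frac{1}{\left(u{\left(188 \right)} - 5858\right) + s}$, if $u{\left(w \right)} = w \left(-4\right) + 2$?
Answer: $- \frac{1478}{9808283} \approx -0.00015069$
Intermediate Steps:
$y = -2956$ ($y = \left(- \frac{1}{2}\right) 5912 = -2956$)
$u{\left(w \right)} = 2 - 4 w$ ($u{\left(w \right)} = - 4 w + 2 = 2 - 4 w$)
$s = - \frac{41659}{1478}$ ($s = \frac{83318}{-2956} = 83318 \left(- \frac{1}{2956}\right) = - \frac{41659}{1478} \approx -28.186$)
$\frac{1}{\left(u{\left(188 \right)} - 5858\right) + s} = \frac{1}{\left(\left(2 - 752\right) - 5858\right) - \frac{41659}{1478}} = \frac{1}{\left(-750 - 5858\right) - \frac{41659}{1478}} = \frac{1}{-6608 - \frac{41659}{1478}} = \frac{1}{- \frac{9808283}{1478}} = - \frac{1478}{9808283}$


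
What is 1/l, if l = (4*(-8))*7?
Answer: -1/224 ≈ -0.0044643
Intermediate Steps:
l = -224 (l = -32*7 = -224)
1/l = 1/(-224) = -1/224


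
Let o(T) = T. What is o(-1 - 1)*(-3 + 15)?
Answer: -24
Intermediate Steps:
o(-1 - 1)*(-3 + 15) = (-1 - 1)*(-3 + 15) = -2*12 = -24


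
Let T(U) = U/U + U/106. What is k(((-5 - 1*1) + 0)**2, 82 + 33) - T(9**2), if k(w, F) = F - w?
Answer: 8187/106 ≈ 77.236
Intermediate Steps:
T(U) = 1 + U/106 (T(U) = 1 + U*(1/106) = 1 + U/106)
k(((-5 - 1*1) + 0)**2, 82 + 33) - T(9**2) = ((82 + 33) - ((-5 - 1*1) + 0)**2) - (1 + (1/106)*9**2) = (115 - ((-5 - 1) + 0)**2) - (1 + (1/106)*81) = (115 - (-6 + 0)**2) - (1 + 81/106) = (115 - 1*(-6)**2) - 1*187/106 = (115 - 1*36) - 187/106 = (115 - 36) - 187/106 = 79 - 187/106 = 8187/106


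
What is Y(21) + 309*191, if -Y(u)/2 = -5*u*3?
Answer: 59649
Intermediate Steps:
Y(u) = 30*u (Y(u) = -2*(-5*u)*3 = -(-30)*u = 30*u)
Y(21) + 309*191 = 30*21 + 309*191 = 630 + 59019 = 59649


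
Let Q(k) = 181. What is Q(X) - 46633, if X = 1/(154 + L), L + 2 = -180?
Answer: -46452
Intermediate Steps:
L = -182 (L = -2 - 180 = -182)
X = -1/28 (X = 1/(154 - 182) = 1/(-28) = -1/28 ≈ -0.035714)
Q(X) - 46633 = 181 - 46633 = -46452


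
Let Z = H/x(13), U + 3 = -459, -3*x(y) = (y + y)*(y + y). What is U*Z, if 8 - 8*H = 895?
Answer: -614691/2704 ≈ -227.33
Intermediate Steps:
H = -887/8 (H = 1 - ⅛*895 = 1 - 895/8 = -887/8 ≈ -110.88)
x(y) = -4*y²/3 (x(y) = -(y + y)*(y + y)/3 = -2*y*2*y/3 = -4*y²/3)
U = -462 (U = -3 - 459 = -462)
Z = 2661/5408 (Z = -887/(8*((-4/3*13²))) = -887/(8*((-4/3*169))) = -887/(8*(-676/3)) = -887/8*(-3/676) = 2661/5408 ≈ 0.49205)
U*Z = -462*2661/5408 = -614691/2704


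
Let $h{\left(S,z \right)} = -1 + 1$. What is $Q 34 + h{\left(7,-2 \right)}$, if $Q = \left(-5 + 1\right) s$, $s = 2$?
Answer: $-272$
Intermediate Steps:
$h{\left(S,z \right)} = 0$
$Q = -8$ ($Q = \left(-5 + 1\right) 2 = \left(-4\right) 2 = -8$)
$Q 34 + h{\left(7,-2 \right)} = \left(-8\right) 34 + 0 = -272 + 0 = -272$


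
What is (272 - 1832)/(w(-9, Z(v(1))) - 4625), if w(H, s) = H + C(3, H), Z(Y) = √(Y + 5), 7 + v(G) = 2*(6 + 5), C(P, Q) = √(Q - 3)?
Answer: 451815/1342123 + 195*I*√3/1342123 ≈ 0.33664 + 0.00025165*I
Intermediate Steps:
C(P, Q) = √(-3 + Q)
v(G) = 15 (v(G) = -7 + 2*(6 + 5) = -7 + 2*11 = -7 + 22 = 15)
Z(Y) = √(5 + Y)
w(H, s) = H + √(-3 + H)
(272 - 1832)/(w(-9, Z(v(1))) - 4625) = (272 - 1832)/((-9 + √(-3 - 9)) - 4625) = -1560/((-9 + √(-12)) - 4625) = -1560/((-9 + 2*I*√3) - 4625) = -1560/(-4634 + 2*I*√3)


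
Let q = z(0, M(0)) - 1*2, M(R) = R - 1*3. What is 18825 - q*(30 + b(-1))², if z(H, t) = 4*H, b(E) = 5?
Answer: 21275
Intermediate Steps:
M(R) = -3 + R (M(R) = R - 3 = -3 + R)
q = -2 (q = 4*0 - 1*2 = 0 - 2 = -2)
18825 - q*(30 + b(-1))² = 18825 - (-2)*(30 + 5)² = 18825 - (-2)*35² = 18825 - (-2)*1225 = 18825 - 1*(-2450) = 18825 + 2450 = 21275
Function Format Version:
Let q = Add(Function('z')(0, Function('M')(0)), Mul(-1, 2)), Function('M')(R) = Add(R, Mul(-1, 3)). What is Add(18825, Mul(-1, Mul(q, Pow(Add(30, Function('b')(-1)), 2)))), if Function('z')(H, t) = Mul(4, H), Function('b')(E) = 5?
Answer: 21275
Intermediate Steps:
Function('M')(R) = Add(-3, R) (Function('M')(R) = Add(R, -3) = Add(-3, R))
q = -2 (q = Add(Mul(4, 0), Mul(-1, 2)) = Add(0, -2) = -2)
Add(18825, Mul(-1, Mul(q, Pow(Add(30, Function('b')(-1)), 2)))) = Add(18825, Mul(-1, Mul(-2, Pow(Add(30, 5), 2)))) = Add(18825, Mul(-1, Mul(-2, Pow(35, 2)))) = Add(18825, Mul(-1, Mul(-2, 1225))) = Add(18825, Mul(-1, -2450)) = Add(18825, 2450) = 21275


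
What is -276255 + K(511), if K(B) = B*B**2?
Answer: 133156576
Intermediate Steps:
K(B) = B**3
-276255 + K(511) = -276255 + 511**3 = -276255 + 133432831 = 133156576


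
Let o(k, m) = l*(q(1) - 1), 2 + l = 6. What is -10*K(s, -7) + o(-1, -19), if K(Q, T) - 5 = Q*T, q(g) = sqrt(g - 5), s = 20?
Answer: 1346 + 8*I ≈ 1346.0 + 8.0*I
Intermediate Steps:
l = 4 (l = -2 + 6 = 4)
q(g) = sqrt(-5 + g)
K(Q, T) = 5 + Q*T
o(k, m) = -4 + 8*I (o(k, m) = 4*(sqrt(-5 + 1) - 1) = 4*(sqrt(-4) - 1) = 4*(2*I - 1) = 4*(-1 + 2*I) = -4 + 8*I)
-10*K(s, -7) + o(-1, -19) = -10*(5 + 20*(-7)) + (-4 + 8*I) = -10*(5 - 140) + (-4 + 8*I) = -10*(-135) + (-4 + 8*I) = 1350 + (-4 + 8*I) = 1346 + 8*I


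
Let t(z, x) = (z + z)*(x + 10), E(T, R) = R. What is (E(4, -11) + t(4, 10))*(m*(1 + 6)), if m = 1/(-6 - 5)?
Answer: -1043/11 ≈ -94.818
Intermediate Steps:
m = -1/11 (m = 1/(-11) = -1/11 ≈ -0.090909)
t(z, x) = 2*z*(10 + x) (t(z, x) = (2*z)*(10 + x) = 2*z*(10 + x))
(E(4, -11) + t(4, 10))*(m*(1 + 6)) = (-11 + 2*4*(10 + 10))*(-(1 + 6)/11) = (-11 + 2*4*20)*(-1/11*7) = (-11 + 160)*(-7/11) = 149*(-7/11) = -1043/11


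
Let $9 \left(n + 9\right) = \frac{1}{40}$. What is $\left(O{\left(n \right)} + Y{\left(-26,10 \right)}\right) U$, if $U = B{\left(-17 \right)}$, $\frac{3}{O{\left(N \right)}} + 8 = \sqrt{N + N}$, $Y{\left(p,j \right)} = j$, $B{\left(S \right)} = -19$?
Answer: $- \frac{2722130}{14759} + \frac{342 i \sqrt{16195}}{14759} \approx -184.44 + 2.9489 i$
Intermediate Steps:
$n = - \frac{3239}{360}$ ($n = -9 + \frac{1}{9 \cdot 40} = -9 + \frac{1}{9} \cdot \frac{1}{40} = -9 + \frac{1}{360} = - \frac{3239}{360} \approx -8.9972$)
$O{\left(N \right)} = \frac{3}{-8 + \sqrt{2} \sqrt{N}}$ ($O{\left(N \right)} = \frac{3}{-8 + \sqrt{N + N}} = \frac{3}{-8 + \sqrt{2 N}} = \frac{3}{-8 + \sqrt{2} \sqrt{N}}$)
$U = -19$
$\left(O{\left(n \right)} + Y{\left(-26,10 \right)}\right) U = \left(\frac{3}{-8 + \sqrt{2} \sqrt{- \frac{3239}{360}}} + 10\right) \left(-19\right) = \left(\frac{3}{-8 + \sqrt{2} \frac{i \sqrt{32390}}{60}} + 10\right) \left(-19\right) = \left(\frac{3}{-8 + \frac{i \sqrt{16195}}{30}} + 10\right) \left(-19\right) = \left(10 + \frac{3}{-8 + \frac{i \sqrt{16195}}{30}}\right) \left(-19\right) = -190 - \frac{57}{-8 + \frac{i \sqrt{16195}}{30}}$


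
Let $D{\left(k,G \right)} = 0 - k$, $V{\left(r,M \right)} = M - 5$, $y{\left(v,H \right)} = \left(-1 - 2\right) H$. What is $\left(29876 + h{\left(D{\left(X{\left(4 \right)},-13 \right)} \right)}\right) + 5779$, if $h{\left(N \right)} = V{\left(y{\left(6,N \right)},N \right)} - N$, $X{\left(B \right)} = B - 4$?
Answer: $35650$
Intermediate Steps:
$y{\left(v,H \right)} = - 3 H$
$X{\left(B \right)} = -4 + B$
$V{\left(r,M \right)} = -5 + M$
$D{\left(k,G \right)} = - k$
$h{\left(N \right)} = -5$ ($h{\left(N \right)} = \left(-5 + N\right) - N = -5$)
$\left(29876 + h{\left(D{\left(X{\left(4 \right)},-13 \right)} \right)}\right) + 5779 = \left(29876 - 5\right) + 5779 = 29871 + 5779 = 35650$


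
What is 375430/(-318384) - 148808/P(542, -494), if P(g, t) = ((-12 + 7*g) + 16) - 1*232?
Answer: -1107201583/25803576 ≈ -42.909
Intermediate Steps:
P(g, t) = -228 + 7*g (P(g, t) = (4 + 7*g) - 232 = -228 + 7*g)
375430/(-318384) - 148808/P(542, -494) = 375430/(-318384) - 148808/(-228 + 7*542) = 375430*(-1/318384) - 148808/(-228 + 3794) = -17065/14472 - 148808/3566 = -17065/14472 - 148808*1/3566 = -17065/14472 - 74404/1783 = -1107201583/25803576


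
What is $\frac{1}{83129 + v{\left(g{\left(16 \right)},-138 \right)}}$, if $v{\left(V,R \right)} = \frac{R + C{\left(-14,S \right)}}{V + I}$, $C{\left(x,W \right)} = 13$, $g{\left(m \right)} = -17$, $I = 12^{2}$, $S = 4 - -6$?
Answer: $\frac{127}{10557258} \approx 1.203 \cdot 10^{-5}$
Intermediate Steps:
$S = 10$ ($S = 4 + 6 = 10$)
$I = 144$
$v{\left(V,R \right)} = \frac{13 + R}{144 + V}$ ($v{\left(V,R \right)} = \frac{R + 13}{V + 144} = \frac{13 + R}{144 + V}$)
$\frac{1}{83129 + v{\left(g{\left(16 \right)},-138 \right)}} = \frac{1}{83129 + \frac{13 - 138}{144 - 17}} = \frac{1}{83129 + \frac{1}{127} \left(-125\right)} = \frac{1}{83129 - \frac{125}{127}} = \frac{1}{\frac{10557258}{127}} = \frac{127}{10557258}$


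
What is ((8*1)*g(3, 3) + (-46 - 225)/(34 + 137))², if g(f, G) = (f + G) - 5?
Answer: 1203409/29241 ≈ 41.155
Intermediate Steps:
g(f, G) = -5 + G + f (g(f, G) = (G + f) - 5 = -5 + G + f)
((8*1)*g(3, 3) + (-46 - 225)/(34 + 137))² = ((8*1)*(-5 + 3 + 3) + (-46 - 225)/(34 + 137))² = (8*1 - 271/171)² = (8 - 271*1/171)² = (8 - 271/171)² = (1097/171)² = 1203409/29241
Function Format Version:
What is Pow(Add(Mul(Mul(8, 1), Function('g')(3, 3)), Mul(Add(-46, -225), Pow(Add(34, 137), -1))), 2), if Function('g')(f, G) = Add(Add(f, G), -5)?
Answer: Rational(1203409, 29241) ≈ 41.155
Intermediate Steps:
Function('g')(f, G) = Add(-5, G, f) (Function('g')(f, G) = Add(Add(G, f), -5) = Add(-5, G, f))
Pow(Add(Mul(Mul(8, 1), Function('g')(3, 3)), Mul(Add(-46, -225), Pow(Add(34, 137), -1))), 2) = Pow(Add(Mul(Mul(8, 1), Add(-5, 3, 3)), Mul(Add(-46, -225), Pow(Add(34, 137), -1))), 2) = Pow(Add(Mul(8, 1), Mul(-271, Pow(171, -1))), 2) = Pow(Add(8, Mul(-271, Rational(1, 171))), 2) = Pow(Add(8, Rational(-271, 171)), 2) = Pow(Rational(1097, 171), 2) = Rational(1203409, 29241)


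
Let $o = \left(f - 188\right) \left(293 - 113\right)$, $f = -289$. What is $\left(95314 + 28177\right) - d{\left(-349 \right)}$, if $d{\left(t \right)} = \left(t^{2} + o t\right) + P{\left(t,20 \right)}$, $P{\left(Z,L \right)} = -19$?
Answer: $-29963431$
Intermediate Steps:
$o = -85860$ ($o = \left(-289 - 188\right) \left(293 - 113\right) = \left(-477\right) 180 = -85860$)
$d{\left(t \right)} = -19 + t^{2} - 85860 t$ ($d{\left(t \right)} = \left(t^{2} - 85860 t\right) - 19 = -19 + t^{2} - 85860 t$)
$\left(95314 + 28177\right) - d{\left(-349 \right)} = \left(95314 + 28177\right) - \left(-19 + \left(-349\right)^{2} - -29965140\right) = 123491 - \left(-19 + 121801 + 29965140\right) = 123491 - 30086922 = -29963431$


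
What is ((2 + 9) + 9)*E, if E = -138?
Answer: -2760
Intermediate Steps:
((2 + 9) + 9)*E = ((2 + 9) + 9)*(-138) = (11 + 9)*(-138) = 20*(-138) = -2760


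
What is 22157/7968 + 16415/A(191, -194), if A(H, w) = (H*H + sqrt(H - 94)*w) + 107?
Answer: 8591450058631/2659381855584 + 1592255*sqrt(97)/667515526 ≈ 3.2541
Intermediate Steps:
A(H, w) = 107 + H**2 + w*sqrt(-94 + H) (A(H, w) = (H**2 + sqrt(-94 + H)*w) + 107 = (H**2 + w*sqrt(-94 + H)) + 107 = 107 + H**2 + w*sqrt(-94 + H))
22157/7968 + 16415/A(191, -194) = 22157/7968 + 16415/(107 + 191**2 - 194*sqrt(-94 + 191)) = 22157*(1/7968) + 16415/(107 + 36481 - 194*sqrt(97)) = 22157/7968 + 16415/(36588 - 194*sqrt(97))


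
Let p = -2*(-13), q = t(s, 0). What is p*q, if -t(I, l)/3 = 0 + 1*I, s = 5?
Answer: -390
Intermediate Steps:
t(I, l) = -3*I (t(I, l) = -3*(0 + 1*I) = -3*(0 + I) = -3*I)
q = -15 (q = -3*5 = -15)
p = 26
p*q = 26*(-15) = -390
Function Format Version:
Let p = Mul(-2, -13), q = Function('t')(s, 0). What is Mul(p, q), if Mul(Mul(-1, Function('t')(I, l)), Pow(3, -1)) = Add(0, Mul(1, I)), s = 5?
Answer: -390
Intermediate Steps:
Function('t')(I, l) = Mul(-3, I) (Function('t')(I, l) = Mul(-3, Add(0, Mul(1, I))) = Mul(-3, Add(0, I)) = Mul(-3, I))
q = -15 (q = Mul(-3, 5) = -15)
p = 26
Mul(p, q) = Mul(26, -15) = -390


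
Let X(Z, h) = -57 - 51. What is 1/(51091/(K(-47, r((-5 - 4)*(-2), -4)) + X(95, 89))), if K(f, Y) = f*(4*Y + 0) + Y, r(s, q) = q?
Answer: 640/51091 ≈ 0.012527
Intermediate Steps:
X(Z, h) = -108
K(f, Y) = Y + 4*Y*f (K(f, Y) = f*(4*Y) + Y = 4*Y*f + Y = Y + 4*Y*f)
1/(51091/(K(-47, r((-5 - 4)*(-2), -4)) + X(95, 89))) = 1/(51091/(-4*(1 + 4*(-47)) - 108)) = 1/(51091/(-4*(1 - 188) - 108)) = 1/(51091/(-4*(-187) - 108)) = 1/(51091/(748 - 108)) = 1/(51091/640) = 640/51091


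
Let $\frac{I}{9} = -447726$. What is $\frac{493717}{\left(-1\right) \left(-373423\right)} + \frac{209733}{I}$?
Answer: $\frac{637043437273}{501573558294} \approx 1.2701$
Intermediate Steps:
$I = -4029534$ ($I = 9 \left(-447726\right) = -4029534$)
$\frac{493717}{\left(-1\right) \left(-373423\right)} + \frac{209733}{I} = \frac{493717}{\left(-1\right) \left(-373423\right)} + \frac{209733}{-4029534} = \frac{493717}{373423} + 209733 \left(- \frac{1}{4029534}\right) = 493717 \cdot \frac{1}{373423} - \frac{69911}{1343178} = \frac{493717}{373423} - \frac{69911}{1343178} = \frac{637043437273}{501573558294}$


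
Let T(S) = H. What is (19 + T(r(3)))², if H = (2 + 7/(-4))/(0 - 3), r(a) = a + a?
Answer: 51529/144 ≈ 357.84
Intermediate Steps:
r(a) = 2*a
H = -1/12 (H = (2 + 7*(-¼))/(-3) = (2 - 7/4)*(-⅓) = (¼)*(-⅓) = -1/12 ≈ -0.083333)
T(S) = -1/12
(19 + T(r(3)))² = (19 - 1/12)² = (227/12)² = 51529/144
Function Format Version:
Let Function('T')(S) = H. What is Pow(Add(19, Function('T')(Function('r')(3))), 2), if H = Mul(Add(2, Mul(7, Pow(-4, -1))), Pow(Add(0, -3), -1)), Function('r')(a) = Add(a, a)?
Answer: Rational(51529, 144) ≈ 357.84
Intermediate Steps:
Function('r')(a) = Mul(2, a)
H = Rational(-1, 12) (H = Mul(Add(2, Mul(7, Rational(-1, 4))), Pow(-3, -1)) = Mul(Add(2, Rational(-7, 4)), Rational(-1, 3)) = Mul(Rational(1, 4), Rational(-1, 3)) = Rational(-1, 12) ≈ -0.083333)
Function('T')(S) = Rational(-1, 12)
Pow(Add(19, Function('T')(Function('r')(3))), 2) = Pow(Add(19, Rational(-1, 12)), 2) = Pow(Rational(227, 12), 2) = Rational(51529, 144)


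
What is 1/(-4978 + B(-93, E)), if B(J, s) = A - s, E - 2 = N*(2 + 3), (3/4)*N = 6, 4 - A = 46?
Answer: -1/5062 ≈ -0.00019755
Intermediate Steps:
A = -42 (A = 4 - 1*46 = 4 - 46 = -42)
N = 8 (N = (4/3)*6 = 8)
E = 42 (E = 2 + 8*(2 + 3) = 2 + 8*5 = 2 + 40 = 42)
B(J, s) = -42 - s
1/(-4978 + B(-93, E)) = 1/(-4978 + (-42 - 1*42)) = 1/(-4978 + (-42 - 42)) = 1/(-4978 - 84) = 1/(-5062) = -1/5062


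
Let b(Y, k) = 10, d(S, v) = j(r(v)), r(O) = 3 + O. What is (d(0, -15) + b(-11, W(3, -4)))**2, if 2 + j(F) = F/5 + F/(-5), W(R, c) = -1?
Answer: 64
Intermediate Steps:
j(F) = -2 (j(F) = -2 + (F/5 + F/(-5)) = -2 + (F*(1/5) + F*(-1/5)) = -2 + (F/5 - F/5) = -2 + 0 = -2)
d(S, v) = -2
(d(0, -15) + b(-11, W(3, -4)))**2 = (-2 + 10)**2 = 8**2 = 64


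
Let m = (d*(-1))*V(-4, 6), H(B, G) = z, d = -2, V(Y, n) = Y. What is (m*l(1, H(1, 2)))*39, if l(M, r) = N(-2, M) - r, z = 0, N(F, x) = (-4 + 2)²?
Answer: -1248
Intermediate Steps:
N(F, x) = 4 (N(F, x) = (-2)² = 4)
H(B, G) = 0
l(M, r) = 4 - r
m = -8 (m = -2*(-1)*(-4) = 2*(-4) = -8)
(m*l(1, H(1, 2)))*39 = -8*(4 - 1*0)*39 = -8*(4 + 0)*39 = -8*4*39 = -32*39 = -1248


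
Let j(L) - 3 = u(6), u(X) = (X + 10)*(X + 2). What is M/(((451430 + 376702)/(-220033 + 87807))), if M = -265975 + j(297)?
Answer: 8787872186/207033 ≈ 42447.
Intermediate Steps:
u(X) = (2 + X)*(10 + X) (u(X) = (10 + X)*(2 + X) = (2 + X)*(10 + X))
j(L) = 131 (j(L) = 3 + (20 + 6² + 12*6) = 3 + (20 + 36 + 72) = 3 + 128 = 131)
M = -265844 (M = -265975 + 131 = -265844)
M/(((451430 + 376702)/(-220033 + 87807))) = -265844*(-220033 + 87807)/(451430 + 376702) = -265844/(828132/(-132226)) = -265844/(828132*(-1/132226)) = -265844/(-414066/66113) = -265844*(-66113/414066) = 8787872186/207033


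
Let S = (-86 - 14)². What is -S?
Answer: -10000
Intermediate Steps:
S = 10000 (S = (-100)² = 10000)
-S = -1*10000 = -10000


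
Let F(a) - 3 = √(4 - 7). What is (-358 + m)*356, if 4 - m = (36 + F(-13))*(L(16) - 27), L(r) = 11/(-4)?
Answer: 287025 + 10591*I*√3 ≈ 2.8703e+5 + 18344.0*I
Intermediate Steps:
L(r) = -11/4 (L(r) = 11*(-¼) = -11/4)
F(a) = 3 + I*√3 (F(a) = 3 + √(4 - 7) = 3 + √(-3) = 3 + I*√3)
m = 4657/4 + 119*I*√3/4 (m = 4 - (36 + (3 + I*√3))*(-11/4 - 27) = 4 - (39 + I*√3)*(-119)/4 = 4 - (-4641/4 - 119*I*√3/4) = 4 + (4641/4 + 119*I*√3/4) = 4657/4 + 119*I*√3/4 ≈ 1164.3 + 51.529*I)
(-358 + m)*356 = (-358 + (4657/4 + 119*I*√3/4))*356 = (3225/4 + 119*I*√3/4)*356 = 287025 + 10591*I*√3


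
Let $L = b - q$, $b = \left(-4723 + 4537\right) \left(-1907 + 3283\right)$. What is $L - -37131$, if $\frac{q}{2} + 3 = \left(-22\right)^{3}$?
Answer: $-197503$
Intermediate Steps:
$b = -255936$ ($b = \left(-186\right) 1376 = -255936$)
$q = -21302$ ($q = -6 + 2 \left(-22\right)^{3} = -6 + 2 \left(-10648\right) = -6 - 21296 = -21302$)
$L = -234634$ ($L = -255936 - -21302 = -255936 + 21302 = -234634$)
$L - -37131 = -234634 - -37131 = -234634 + 37131 = -197503$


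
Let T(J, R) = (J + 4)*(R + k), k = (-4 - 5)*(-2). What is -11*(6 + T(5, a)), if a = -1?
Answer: -1749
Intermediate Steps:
k = 18 (k = -9*(-2) = 18)
T(J, R) = (4 + J)*(18 + R) (T(J, R) = (J + 4)*(R + 18) = (4 + J)*(18 + R))
-11*(6 + T(5, a)) = -11*(6 + (72 + 4*(-1) + 18*5 + 5*(-1))) = -11*(6 + (72 - 4 + 90 - 5)) = -11*(6 + 153) = -11*159 = -1749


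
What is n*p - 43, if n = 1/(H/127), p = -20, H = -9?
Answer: 2153/9 ≈ 239.22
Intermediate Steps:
n = -127/9 (n = 1/(-9/127) = -127/9 ≈ -14.111)
n*p - 43 = -127/9*(-20) - 43 = 2540/9 - 43 = 2153/9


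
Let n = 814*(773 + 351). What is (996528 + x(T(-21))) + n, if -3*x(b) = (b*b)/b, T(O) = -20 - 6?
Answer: 5734418/3 ≈ 1.9115e+6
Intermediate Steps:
T(O) = -26
n = 914936 (n = 814*1124 = 914936)
x(b) = -b/3 (x(b) = -b*b/(3*b) = -b²/(3*b) = -b/3)
(996528 + x(T(-21))) + n = (996528 - ⅓*(-26)) + 914936 = (996528 + 26/3) + 914936 = 2989610/3 + 914936 = 5734418/3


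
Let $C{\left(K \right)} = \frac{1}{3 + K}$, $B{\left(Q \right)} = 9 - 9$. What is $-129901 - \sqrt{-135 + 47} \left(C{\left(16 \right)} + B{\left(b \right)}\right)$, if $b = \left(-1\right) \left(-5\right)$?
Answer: $-129901 - \frac{2 i \sqrt{22}}{19} \approx -1.299 \cdot 10^{5} - 0.49373 i$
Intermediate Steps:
$b = 5$
$B{\left(Q \right)} = 0$ ($B{\left(Q \right)} = 9 - 9 = 0$)
$-129901 - \sqrt{-135 + 47} \left(C{\left(16 \right)} + B{\left(b \right)}\right) = -129901 - \sqrt{-135 + 47} \left(\frac{1}{3 + 16} + 0\right) = -129901 - \sqrt{-88} \left(\frac{1}{19} + 0\right) = -129901 - 2 i \sqrt{22} \left(\frac{1}{19} + 0\right) = -129901 - 2 i \sqrt{22} \cdot \frac{1}{19} = -129901 - \frac{2 i \sqrt{22}}{19}$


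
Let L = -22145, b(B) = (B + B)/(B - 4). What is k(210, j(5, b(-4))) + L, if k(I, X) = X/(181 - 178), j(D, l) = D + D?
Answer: -66425/3 ≈ -22142.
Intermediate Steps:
b(B) = 2*B/(-4 + B) (b(B) = (2*B)/(-4 + B) = 2*B/(-4 + B))
j(D, l) = 2*D
k(I, X) = X/3
k(210, j(5, b(-4))) + L = (2*5)/3 - 22145 = (⅓)*10 - 22145 = 10/3 - 22145 = -66425/3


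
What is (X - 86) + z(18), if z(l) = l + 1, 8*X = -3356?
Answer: -973/2 ≈ -486.50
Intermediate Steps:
X = -839/2 (X = (⅛)*(-3356) = -839/2 ≈ -419.50)
z(l) = 1 + l
(X - 86) + z(18) = (-839/2 - 86) + (1 + 18) = -1011/2 + 19 = -973/2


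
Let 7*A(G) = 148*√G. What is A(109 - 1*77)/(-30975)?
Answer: -592*√2/216825 ≈ -0.0038612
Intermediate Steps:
A(G) = 148*√G/7 (A(G) = (148*√G)/7 = 148*√G/7)
A(109 - 1*77)/(-30975) = (148*√(109 - 1*77)/7)/(-30975) = (148*√(109 - 77)/7)*(-1/30975) = (148*√32/7)*(-1/30975) = (148*(4*√2)/7)*(-1/30975) = (592*√2/7)*(-1/30975) = -592*√2/216825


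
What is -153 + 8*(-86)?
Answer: -841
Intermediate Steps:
-153 + 8*(-86) = -153 - 688 = -841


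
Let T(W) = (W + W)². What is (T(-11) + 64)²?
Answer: 300304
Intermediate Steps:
T(W) = 4*W² (T(W) = (2*W)² = 4*W²)
(T(-11) + 64)² = (4*(-11)² + 64)² = (4*121 + 64)² = (484 + 64)² = 548² = 300304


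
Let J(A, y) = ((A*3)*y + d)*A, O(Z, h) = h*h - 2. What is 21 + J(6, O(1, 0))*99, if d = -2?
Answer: -22551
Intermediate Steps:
O(Z, h) = -2 + h² (O(Z, h) = h² - 2 = -2 + h²)
J(A, y) = A*(-2 + 3*A*y) (J(A, y) = ((A*3)*y - 2)*A = ((3*A)*y - 2)*A = (3*A*y - 2)*A = (-2 + 3*A*y)*A = A*(-2 + 3*A*y))
21 + J(6, O(1, 0))*99 = 21 + (6*(-2 + 3*6*(-2 + 0²)))*99 = 21 + (6*(-2 + 3*6*(-2 + 0)))*99 = 21 + (6*(-2 + 3*6*(-2)))*99 = 21 + (6*(-2 - 36))*99 = 21 + (6*(-38))*99 = 21 - 228*99 = 21 - 22572 = -22551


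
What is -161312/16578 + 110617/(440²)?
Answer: -14698097287/1604750400 ≈ -9.1591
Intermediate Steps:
-161312/16578 + 110617/(440²) = -161312*1/16578 + 110617/193600 = -80656/8289 + 110617*(1/193600) = -80656/8289 + 110617/193600 = -14698097287/1604750400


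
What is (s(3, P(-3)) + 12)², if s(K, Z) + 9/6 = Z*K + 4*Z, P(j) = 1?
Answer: 1225/4 ≈ 306.25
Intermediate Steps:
s(K, Z) = -3/2 + 4*Z + K*Z (s(K, Z) = -3/2 + (Z*K + 4*Z) = -3/2 + (K*Z + 4*Z) = -3/2 + (4*Z + K*Z) = -3/2 + 4*Z + K*Z)
(s(3, P(-3)) + 12)² = ((-3/2 + 4*1 + 3*1) + 12)² = ((-3/2 + 4 + 3) + 12)² = (11/2 + 12)² = (35/2)² = 1225/4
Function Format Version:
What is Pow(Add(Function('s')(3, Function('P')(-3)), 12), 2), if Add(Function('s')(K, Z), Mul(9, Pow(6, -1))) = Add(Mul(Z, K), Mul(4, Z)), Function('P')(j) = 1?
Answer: Rational(1225, 4) ≈ 306.25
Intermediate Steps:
Function('s')(K, Z) = Add(Rational(-3, 2), Mul(4, Z), Mul(K, Z)) (Function('s')(K, Z) = Add(Rational(-3, 2), Add(Mul(Z, K), Mul(4, Z))) = Add(Rational(-3, 2), Add(Mul(K, Z), Mul(4, Z))) = Add(Rational(-3, 2), Add(Mul(4, Z), Mul(K, Z))) = Add(Rational(-3, 2), Mul(4, Z), Mul(K, Z)))
Pow(Add(Function('s')(3, Function('P')(-3)), 12), 2) = Pow(Add(Add(Rational(-3, 2), Mul(4, 1), Mul(3, 1)), 12), 2) = Pow(Add(Add(Rational(-3, 2), 4, 3), 12), 2) = Pow(Add(Rational(11, 2), 12), 2) = Pow(Rational(35, 2), 2) = Rational(1225, 4)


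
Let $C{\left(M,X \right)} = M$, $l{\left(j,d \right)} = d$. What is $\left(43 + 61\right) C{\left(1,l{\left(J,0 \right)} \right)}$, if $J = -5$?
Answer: $104$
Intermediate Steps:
$\left(43 + 61\right) C{\left(1,l{\left(J,0 \right)} \right)} = \left(43 + 61\right) 1 = 104 \cdot 1 = 104$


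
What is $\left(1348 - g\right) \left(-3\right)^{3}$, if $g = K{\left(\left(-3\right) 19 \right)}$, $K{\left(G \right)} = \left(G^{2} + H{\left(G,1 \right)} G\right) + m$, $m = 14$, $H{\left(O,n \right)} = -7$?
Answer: $62478$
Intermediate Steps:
$K{\left(G \right)} = 14 + G^{2} - 7 G$ ($K{\left(G \right)} = \left(G^{2} - 7 G\right) + 14 = 14 + G^{2} - 7 G$)
$g = 3662$ ($g = 14 + \left(\left(-3\right) 19\right)^{2} - 7 \left(\left(-3\right) 19\right) = 14 + \left(-57\right)^{2} - -399 = 14 + 3249 + 399 = 3662$)
$\left(1348 - g\right) \left(-3\right)^{3} = \left(1348 - 3662\right) \left(-3\right)^{3} = \left(1348 - 3662\right) \left(-27\right) = \left(-2314\right) \left(-27\right) = 62478$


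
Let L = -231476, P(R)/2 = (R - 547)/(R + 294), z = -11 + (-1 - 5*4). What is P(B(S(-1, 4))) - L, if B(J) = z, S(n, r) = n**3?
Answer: 30322777/131 ≈ 2.3147e+5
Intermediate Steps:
z = -32 (z = -11 + (-1 - 20) = -11 - 21 = -32)
B(J) = -32
P(R) = 2*(-547 + R)/(294 + R) (P(R) = 2*((R - 547)/(R + 294)) = 2*((-547 + R)/(294 + R)) = 2*(-547 + R)/(294 + R))
P(B(S(-1, 4))) - L = 2*(-547 - 32)/(294 - 32) - 1*(-231476) = 2*(-579)/262 + 231476 = 2*(1/262)*(-579) + 231476 = -579/131 + 231476 = 30322777/131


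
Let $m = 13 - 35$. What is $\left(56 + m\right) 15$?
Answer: $510$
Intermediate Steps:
$m = -22$
$\left(56 + m\right) 15 = \left(56 - 22\right) 15 = 34 \cdot 15 = 510$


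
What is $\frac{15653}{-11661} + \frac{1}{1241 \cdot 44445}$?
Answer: $- \frac{287786897108}{214392324315} \approx -1.3423$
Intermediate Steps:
$\frac{15653}{-11661} + \frac{1}{1241 \cdot 44445} = 15653 \left(- \frac{1}{11661}\right) + \frac{1}{1241} \cdot \frac{1}{44445} = - \frac{15653}{11661} + \frac{1}{55156245} = - \frac{287786897108}{214392324315}$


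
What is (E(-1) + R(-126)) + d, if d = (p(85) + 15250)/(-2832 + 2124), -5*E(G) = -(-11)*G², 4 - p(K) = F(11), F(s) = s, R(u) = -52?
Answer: -89361/1180 ≈ -75.730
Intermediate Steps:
p(K) = -7 (p(K) = 4 - 1*11 = 4 - 11 = -7)
E(G) = -11*G²/5 (E(G) = -(-11)*(-G²)/5 = -11*G²/5)
d = -5081/236 (d = (-7 + 15250)/(-2832 + 2124) = 15243/(-708) = 15243*(-1/708) = -5081/236 ≈ -21.530)
(E(-1) + R(-126)) + d = (-11/5*(-1)² - 52) - 5081/236 = (-11/5*1 - 52) - 5081/236 = (-11/5 - 52) - 5081/236 = -271/5 - 5081/236 = -89361/1180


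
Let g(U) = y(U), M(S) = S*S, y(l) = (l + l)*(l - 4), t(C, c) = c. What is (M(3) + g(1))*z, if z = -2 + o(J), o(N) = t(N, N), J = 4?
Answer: 6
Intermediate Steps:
o(N) = N
y(l) = 2*l*(-4 + l) (y(l) = (2*l)*(-4 + l) = 2*l*(-4 + l))
M(S) = S**2
g(U) = 2*U*(-4 + U)
z = 2 (z = -2 + 4 = 2)
(M(3) + g(1))*z = (3**2 + 2*1*(-4 + 1))*2 = (9 + 2*1*(-3))*2 = (9 - 6)*2 = 3*2 = 6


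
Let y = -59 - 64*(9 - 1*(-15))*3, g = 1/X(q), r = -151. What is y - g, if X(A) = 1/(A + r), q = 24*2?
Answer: -4564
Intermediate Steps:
q = 48
X(A) = 1/(-151 + A) (X(A) = 1/(A - 151) = 1/(-151 + A))
g = -103 (g = 1/(1/(-151 + 48)) = 1/(1/(-103)) = 1/(-1/103) = -103)
y = -4667 (y = -59 - 64*(9 + 15)*3 = -59 - 1536*3 = -59 - 64*72 = -59 - 4608 = -4667)
y - g = -4667 - 1*(-103) = -4667 + 103 = -4564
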